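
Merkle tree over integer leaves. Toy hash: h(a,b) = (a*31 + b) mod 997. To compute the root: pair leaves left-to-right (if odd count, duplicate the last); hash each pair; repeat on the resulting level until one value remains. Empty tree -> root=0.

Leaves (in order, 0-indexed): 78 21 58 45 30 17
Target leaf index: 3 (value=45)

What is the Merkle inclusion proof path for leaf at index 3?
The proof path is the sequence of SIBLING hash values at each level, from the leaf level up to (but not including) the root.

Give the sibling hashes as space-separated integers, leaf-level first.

L0 (leaves): [78, 21, 58, 45, 30, 17], target index=3
L1: h(78,21)=(78*31+21)%997=445 [pair 0] h(58,45)=(58*31+45)%997=846 [pair 1] h(30,17)=(30*31+17)%997=947 [pair 2] -> [445, 846, 947]
  Sibling for proof at L0: 58
L2: h(445,846)=(445*31+846)%997=683 [pair 0] h(947,947)=(947*31+947)%997=394 [pair 1] -> [683, 394]
  Sibling for proof at L1: 445
L3: h(683,394)=(683*31+394)%997=630 [pair 0] -> [630]
  Sibling for proof at L2: 394
Root: 630
Proof path (sibling hashes from leaf to root): [58, 445, 394]

Answer: 58 445 394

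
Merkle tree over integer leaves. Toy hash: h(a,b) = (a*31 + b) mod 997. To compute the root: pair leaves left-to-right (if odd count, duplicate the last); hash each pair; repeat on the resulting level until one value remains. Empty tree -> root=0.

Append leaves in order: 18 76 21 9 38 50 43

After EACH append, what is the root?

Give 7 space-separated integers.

Answer: 18 634 386 374 656 43 191

Derivation:
After append 18 (leaves=[18]):
  L0: [18]
  root=18
After append 76 (leaves=[18, 76]):
  L0: [18, 76]
  L1: h(18,76)=(18*31+76)%997=634 -> [634]
  root=634
After append 21 (leaves=[18, 76, 21]):
  L0: [18, 76, 21]
  L1: h(18,76)=(18*31+76)%997=634 h(21,21)=(21*31+21)%997=672 -> [634, 672]
  L2: h(634,672)=(634*31+672)%997=386 -> [386]
  root=386
After append 9 (leaves=[18, 76, 21, 9]):
  L0: [18, 76, 21, 9]
  L1: h(18,76)=(18*31+76)%997=634 h(21,9)=(21*31+9)%997=660 -> [634, 660]
  L2: h(634,660)=(634*31+660)%997=374 -> [374]
  root=374
After append 38 (leaves=[18, 76, 21, 9, 38]):
  L0: [18, 76, 21, 9, 38]
  L1: h(18,76)=(18*31+76)%997=634 h(21,9)=(21*31+9)%997=660 h(38,38)=(38*31+38)%997=219 -> [634, 660, 219]
  L2: h(634,660)=(634*31+660)%997=374 h(219,219)=(219*31+219)%997=29 -> [374, 29]
  L3: h(374,29)=(374*31+29)%997=656 -> [656]
  root=656
After append 50 (leaves=[18, 76, 21, 9, 38, 50]):
  L0: [18, 76, 21, 9, 38, 50]
  L1: h(18,76)=(18*31+76)%997=634 h(21,9)=(21*31+9)%997=660 h(38,50)=(38*31+50)%997=231 -> [634, 660, 231]
  L2: h(634,660)=(634*31+660)%997=374 h(231,231)=(231*31+231)%997=413 -> [374, 413]
  L3: h(374,413)=(374*31+413)%997=43 -> [43]
  root=43
After append 43 (leaves=[18, 76, 21, 9, 38, 50, 43]):
  L0: [18, 76, 21, 9, 38, 50, 43]
  L1: h(18,76)=(18*31+76)%997=634 h(21,9)=(21*31+9)%997=660 h(38,50)=(38*31+50)%997=231 h(43,43)=(43*31+43)%997=379 -> [634, 660, 231, 379]
  L2: h(634,660)=(634*31+660)%997=374 h(231,379)=(231*31+379)%997=561 -> [374, 561]
  L3: h(374,561)=(374*31+561)%997=191 -> [191]
  root=191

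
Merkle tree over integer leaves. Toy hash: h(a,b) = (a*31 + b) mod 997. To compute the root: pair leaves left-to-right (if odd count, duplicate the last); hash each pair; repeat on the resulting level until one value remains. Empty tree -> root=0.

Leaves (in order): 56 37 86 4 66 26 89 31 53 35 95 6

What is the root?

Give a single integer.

L0: [56, 37, 86, 4, 66, 26, 89, 31, 53, 35, 95, 6]
L1: h(56,37)=(56*31+37)%997=776 h(86,4)=(86*31+4)%997=676 h(66,26)=(66*31+26)%997=78 h(89,31)=(89*31+31)%997=796 h(53,35)=(53*31+35)%997=681 h(95,6)=(95*31+6)%997=957 -> [776, 676, 78, 796, 681, 957]
L2: h(776,676)=(776*31+676)%997=804 h(78,796)=(78*31+796)%997=223 h(681,957)=(681*31+957)%997=134 -> [804, 223, 134]
L3: h(804,223)=(804*31+223)%997=222 h(134,134)=(134*31+134)%997=300 -> [222, 300]
L4: h(222,300)=(222*31+300)%997=203 -> [203]

Answer: 203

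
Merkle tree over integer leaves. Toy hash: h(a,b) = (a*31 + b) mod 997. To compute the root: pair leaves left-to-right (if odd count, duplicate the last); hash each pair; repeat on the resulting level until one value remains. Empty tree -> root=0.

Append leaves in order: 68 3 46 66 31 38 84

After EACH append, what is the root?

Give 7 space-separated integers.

Answer: 68 117 114 134 6 230 922

Derivation:
After append 68 (leaves=[68]):
  L0: [68]
  root=68
After append 3 (leaves=[68, 3]):
  L0: [68, 3]
  L1: h(68,3)=(68*31+3)%997=117 -> [117]
  root=117
After append 46 (leaves=[68, 3, 46]):
  L0: [68, 3, 46]
  L1: h(68,3)=(68*31+3)%997=117 h(46,46)=(46*31+46)%997=475 -> [117, 475]
  L2: h(117,475)=(117*31+475)%997=114 -> [114]
  root=114
After append 66 (leaves=[68, 3, 46, 66]):
  L0: [68, 3, 46, 66]
  L1: h(68,3)=(68*31+3)%997=117 h(46,66)=(46*31+66)%997=495 -> [117, 495]
  L2: h(117,495)=(117*31+495)%997=134 -> [134]
  root=134
After append 31 (leaves=[68, 3, 46, 66, 31]):
  L0: [68, 3, 46, 66, 31]
  L1: h(68,3)=(68*31+3)%997=117 h(46,66)=(46*31+66)%997=495 h(31,31)=(31*31+31)%997=992 -> [117, 495, 992]
  L2: h(117,495)=(117*31+495)%997=134 h(992,992)=(992*31+992)%997=837 -> [134, 837]
  L3: h(134,837)=(134*31+837)%997=6 -> [6]
  root=6
After append 38 (leaves=[68, 3, 46, 66, 31, 38]):
  L0: [68, 3, 46, 66, 31, 38]
  L1: h(68,3)=(68*31+3)%997=117 h(46,66)=(46*31+66)%997=495 h(31,38)=(31*31+38)%997=2 -> [117, 495, 2]
  L2: h(117,495)=(117*31+495)%997=134 h(2,2)=(2*31+2)%997=64 -> [134, 64]
  L3: h(134,64)=(134*31+64)%997=230 -> [230]
  root=230
After append 84 (leaves=[68, 3, 46, 66, 31, 38, 84]):
  L0: [68, 3, 46, 66, 31, 38, 84]
  L1: h(68,3)=(68*31+3)%997=117 h(46,66)=(46*31+66)%997=495 h(31,38)=(31*31+38)%997=2 h(84,84)=(84*31+84)%997=694 -> [117, 495, 2, 694]
  L2: h(117,495)=(117*31+495)%997=134 h(2,694)=(2*31+694)%997=756 -> [134, 756]
  L3: h(134,756)=(134*31+756)%997=922 -> [922]
  root=922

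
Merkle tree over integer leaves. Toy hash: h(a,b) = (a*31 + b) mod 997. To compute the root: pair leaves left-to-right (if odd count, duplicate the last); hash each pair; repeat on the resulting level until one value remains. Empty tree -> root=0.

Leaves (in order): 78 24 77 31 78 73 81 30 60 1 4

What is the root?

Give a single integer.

L0: [78, 24, 77, 31, 78, 73, 81, 30, 60, 1, 4]
L1: h(78,24)=(78*31+24)%997=448 h(77,31)=(77*31+31)%997=424 h(78,73)=(78*31+73)%997=497 h(81,30)=(81*31+30)%997=547 h(60,1)=(60*31+1)%997=864 h(4,4)=(4*31+4)%997=128 -> [448, 424, 497, 547, 864, 128]
L2: h(448,424)=(448*31+424)%997=354 h(497,547)=(497*31+547)%997=2 h(864,128)=(864*31+128)%997=990 -> [354, 2, 990]
L3: h(354,2)=(354*31+2)%997=9 h(990,990)=(990*31+990)%997=773 -> [9, 773]
L4: h(9,773)=(9*31+773)%997=55 -> [55]

Answer: 55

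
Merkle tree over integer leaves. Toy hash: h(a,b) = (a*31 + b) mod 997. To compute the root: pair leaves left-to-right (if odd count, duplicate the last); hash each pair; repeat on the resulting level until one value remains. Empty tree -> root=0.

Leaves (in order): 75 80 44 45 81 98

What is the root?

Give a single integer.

Answer: 707

Derivation:
L0: [75, 80, 44, 45, 81, 98]
L1: h(75,80)=(75*31+80)%997=411 h(44,45)=(44*31+45)%997=412 h(81,98)=(81*31+98)%997=615 -> [411, 412, 615]
L2: h(411,412)=(411*31+412)%997=192 h(615,615)=(615*31+615)%997=737 -> [192, 737]
L3: h(192,737)=(192*31+737)%997=707 -> [707]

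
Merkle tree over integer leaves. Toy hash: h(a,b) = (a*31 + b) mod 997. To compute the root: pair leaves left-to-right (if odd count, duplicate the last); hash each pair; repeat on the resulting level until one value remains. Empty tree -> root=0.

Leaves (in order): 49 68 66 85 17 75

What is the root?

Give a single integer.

Answer: 277

Derivation:
L0: [49, 68, 66, 85, 17, 75]
L1: h(49,68)=(49*31+68)%997=590 h(66,85)=(66*31+85)%997=137 h(17,75)=(17*31+75)%997=602 -> [590, 137, 602]
L2: h(590,137)=(590*31+137)%997=481 h(602,602)=(602*31+602)%997=321 -> [481, 321]
L3: h(481,321)=(481*31+321)%997=277 -> [277]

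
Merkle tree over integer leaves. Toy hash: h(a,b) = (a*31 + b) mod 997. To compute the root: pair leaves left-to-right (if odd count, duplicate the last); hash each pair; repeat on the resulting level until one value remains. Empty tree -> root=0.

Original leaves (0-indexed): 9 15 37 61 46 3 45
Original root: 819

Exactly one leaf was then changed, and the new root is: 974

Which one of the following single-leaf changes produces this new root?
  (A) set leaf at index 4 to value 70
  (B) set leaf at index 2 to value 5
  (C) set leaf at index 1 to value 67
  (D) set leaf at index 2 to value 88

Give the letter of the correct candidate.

Answer: B

Derivation:
Original leaves: [9, 15, 37, 61, 46, 3, 45]
Target new root: 974
Try each candidate change and compute the resulting root:
Candidate A: set leaf[4] = 70 -> leaves = [9, 15, 37, 61, 70, 3, 45]
  L0: [9, 15, 37, 61, 70, 3, 45]
  L1: h(9,15)=(9*31+15)%997=294 h(37,61)=(37*31+61)%997=211 h(70,3)=(70*31+3)%997=179 h(45,45)=(45*31+45)%997=443 -> [294, 211, 179, 443]
  L2: h(294,211)=(294*31+211)%997=352 h(179,443)=(179*31+443)%997=10 -> [352, 10]
  L3: h(352,10)=(352*31+10)%997=952 -> [952]
  root = 952 != target 974
Candidate B: set leaf[2] = 5 -> leaves = [9, 15, 5, 61, 46, 3, 45]
  L0: [9, 15, 5, 61, 46, 3, 45]
  L1: h(9,15)=(9*31+15)%997=294 h(5,61)=(5*31+61)%997=216 h(46,3)=(46*31+3)%997=432 h(45,45)=(45*31+45)%997=443 -> [294, 216, 432, 443]
  L2: h(294,216)=(294*31+216)%997=357 h(432,443)=(432*31+443)%997=874 -> [357, 874]
  L3: h(357,874)=(357*31+874)%997=974 -> [974]
  root = 974 == target 974  ** MATCH **
Candidate C: set leaf[1] = 67 -> leaves = [9, 67, 37, 61, 46, 3, 45]
  L0: [9, 67, 37, 61, 46, 3, 45]
  L1: h(9,67)=(9*31+67)%997=346 h(37,61)=(37*31+61)%997=211 h(46,3)=(46*31+3)%997=432 h(45,45)=(45*31+45)%997=443 -> [346, 211, 432, 443]
  L2: h(346,211)=(346*31+211)%997=967 h(432,443)=(432*31+443)%997=874 -> [967, 874]
  L3: h(967,874)=(967*31+874)%997=941 -> [941]
  root = 941 != target 974
Candidate D: set leaf[2] = 88 -> leaves = [9, 15, 88, 61, 46, 3, 45]
  L0: [9, 15, 88, 61, 46, 3, 45]
  L1: h(9,15)=(9*31+15)%997=294 h(88,61)=(88*31+61)%997=795 h(46,3)=(46*31+3)%997=432 h(45,45)=(45*31+45)%997=443 -> [294, 795, 432, 443]
  L2: h(294,795)=(294*31+795)%997=936 h(432,443)=(432*31+443)%997=874 -> [936, 874]
  L3: h(936,874)=(936*31+874)%997=977 -> [977]
  root = 977 != target 974
Candidate B produces the target root.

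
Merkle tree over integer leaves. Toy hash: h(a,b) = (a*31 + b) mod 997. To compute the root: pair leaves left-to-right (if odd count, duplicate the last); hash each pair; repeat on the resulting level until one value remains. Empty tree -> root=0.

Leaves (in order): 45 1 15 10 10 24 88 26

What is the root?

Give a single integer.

L0: [45, 1, 15, 10, 10, 24, 88, 26]
L1: h(45,1)=(45*31+1)%997=399 h(15,10)=(15*31+10)%997=475 h(10,24)=(10*31+24)%997=334 h(88,26)=(88*31+26)%997=760 -> [399, 475, 334, 760]
L2: h(399,475)=(399*31+475)%997=880 h(334,760)=(334*31+760)%997=147 -> [880, 147]
L3: h(880,147)=(880*31+147)%997=508 -> [508]

Answer: 508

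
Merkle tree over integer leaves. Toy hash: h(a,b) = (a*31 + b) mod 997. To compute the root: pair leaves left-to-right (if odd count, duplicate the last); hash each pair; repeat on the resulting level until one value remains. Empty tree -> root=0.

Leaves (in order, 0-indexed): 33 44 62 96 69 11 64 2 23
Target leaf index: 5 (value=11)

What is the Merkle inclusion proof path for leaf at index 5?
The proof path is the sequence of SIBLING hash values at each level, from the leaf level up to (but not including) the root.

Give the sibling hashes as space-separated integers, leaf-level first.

Answer: 69 989 200 929

Derivation:
L0 (leaves): [33, 44, 62, 96, 69, 11, 64, 2, 23], target index=5
L1: h(33,44)=(33*31+44)%997=70 [pair 0] h(62,96)=(62*31+96)%997=24 [pair 1] h(69,11)=(69*31+11)%997=156 [pair 2] h(64,2)=(64*31+2)%997=989 [pair 3] h(23,23)=(23*31+23)%997=736 [pair 4] -> [70, 24, 156, 989, 736]
  Sibling for proof at L0: 69
L2: h(70,24)=(70*31+24)%997=200 [pair 0] h(156,989)=(156*31+989)%997=840 [pair 1] h(736,736)=(736*31+736)%997=621 [pair 2] -> [200, 840, 621]
  Sibling for proof at L1: 989
L3: h(200,840)=(200*31+840)%997=61 [pair 0] h(621,621)=(621*31+621)%997=929 [pair 1] -> [61, 929]
  Sibling for proof at L2: 200
L4: h(61,929)=(61*31+929)%997=826 [pair 0] -> [826]
  Sibling for proof at L3: 929
Root: 826
Proof path (sibling hashes from leaf to root): [69, 989, 200, 929]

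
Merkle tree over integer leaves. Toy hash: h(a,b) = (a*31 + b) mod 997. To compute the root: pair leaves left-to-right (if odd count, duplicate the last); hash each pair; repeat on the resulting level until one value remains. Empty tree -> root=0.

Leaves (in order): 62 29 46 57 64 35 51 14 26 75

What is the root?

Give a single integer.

L0: [62, 29, 46, 57, 64, 35, 51, 14, 26, 75]
L1: h(62,29)=(62*31+29)%997=954 h(46,57)=(46*31+57)%997=486 h(64,35)=(64*31+35)%997=25 h(51,14)=(51*31+14)%997=598 h(26,75)=(26*31+75)%997=881 -> [954, 486, 25, 598, 881]
L2: h(954,486)=(954*31+486)%997=150 h(25,598)=(25*31+598)%997=376 h(881,881)=(881*31+881)%997=276 -> [150, 376, 276]
L3: h(150,376)=(150*31+376)%997=41 h(276,276)=(276*31+276)%997=856 -> [41, 856]
L4: h(41,856)=(41*31+856)%997=133 -> [133]

Answer: 133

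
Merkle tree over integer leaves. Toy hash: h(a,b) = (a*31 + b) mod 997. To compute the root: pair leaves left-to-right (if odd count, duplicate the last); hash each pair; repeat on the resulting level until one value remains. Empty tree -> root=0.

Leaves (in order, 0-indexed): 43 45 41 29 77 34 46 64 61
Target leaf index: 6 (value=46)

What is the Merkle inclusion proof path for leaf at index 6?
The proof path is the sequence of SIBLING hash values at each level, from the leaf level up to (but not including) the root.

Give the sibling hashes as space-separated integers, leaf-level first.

Answer: 64 427 150 860

Derivation:
L0 (leaves): [43, 45, 41, 29, 77, 34, 46, 64, 61], target index=6
L1: h(43,45)=(43*31+45)%997=381 [pair 0] h(41,29)=(41*31+29)%997=303 [pair 1] h(77,34)=(77*31+34)%997=427 [pair 2] h(46,64)=(46*31+64)%997=493 [pair 3] h(61,61)=(61*31+61)%997=955 [pair 4] -> [381, 303, 427, 493, 955]
  Sibling for proof at L0: 64
L2: h(381,303)=(381*31+303)%997=150 [pair 0] h(427,493)=(427*31+493)%997=769 [pair 1] h(955,955)=(955*31+955)%997=650 [pair 2] -> [150, 769, 650]
  Sibling for proof at L1: 427
L3: h(150,769)=(150*31+769)%997=434 [pair 0] h(650,650)=(650*31+650)%997=860 [pair 1] -> [434, 860]
  Sibling for proof at L2: 150
L4: h(434,860)=(434*31+860)%997=356 [pair 0] -> [356]
  Sibling for proof at L3: 860
Root: 356
Proof path (sibling hashes from leaf to root): [64, 427, 150, 860]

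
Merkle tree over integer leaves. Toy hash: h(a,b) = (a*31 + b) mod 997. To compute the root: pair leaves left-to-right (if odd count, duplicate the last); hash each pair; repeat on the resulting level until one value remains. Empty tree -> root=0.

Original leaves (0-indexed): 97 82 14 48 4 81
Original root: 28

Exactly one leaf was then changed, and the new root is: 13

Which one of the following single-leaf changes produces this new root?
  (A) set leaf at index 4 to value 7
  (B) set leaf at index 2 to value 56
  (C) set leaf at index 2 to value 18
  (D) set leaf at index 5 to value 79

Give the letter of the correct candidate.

Original leaves: [97, 82, 14, 48, 4, 81]
Target new root: 13
Try each candidate change and compute the resulting root:
Candidate A: set leaf[4] = 7 -> leaves = [97, 82, 14, 48, 7, 81]
  L0: [97, 82, 14, 48, 7, 81]
  L1: h(97,82)=(97*31+82)%997=98 h(14,48)=(14*31+48)%997=482 h(7,81)=(7*31+81)%997=298 -> [98, 482, 298]
  L2: h(98,482)=(98*31+482)%997=529 h(298,298)=(298*31+298)%997=563 -> [529, 563]
  L3: h(529,563)=(529*31+563)%997=13 -> [13]
  root = 13 == target 13  ** MATCH **
Candidate B: set leaf[2] = 56 -> leaves = [97, 82, 56, 48, 4, 81]
  L0: [97, 82, 56, 48, 4, 81]
  L1: h(97,82)=(97*31+82)%997=98 h(56,48)=(56*31+48)%997=787 h(4,81)=(4*31+81)%997=205 -> [98, 787, 205]
  L2: h(98,787)=(98*31+787)%997=834 h(205,205)=(205*31+205)%997=578 -> [834, 578]
  L3: h(834,578)=(834*31+578)%997=510 -> [510]
  root = 510 != target 13
Candidate C: set leaf[2] = 18 -> leaves = [97, 82, 18, 48, 4, 81]
  L0: [97, 82, 18, 48, 4, 81]
  L1: h(97,82)=(97*31+82)%997=98 h(18,48)=(18*31+48)%997=606 h(4,81)=(4*31+81)%997=205 -> [98, 606, 205]
  L2: h(98,606)=(98*31+606)%997=653 h(205,205)=(205*31+205)%997=578 -> [653, 578]
  L3: h(653,578)=(653*31+578)%997=881 -> [881]
  root = 881 != target 13
Candidate D: set leaf[5] = 79 -> leaves = [97, 82, 14, 48, 4, 79]
  L0: [97, 82, 14, 48, 4, 79]
  L1: h(97,82)=(97*31+82)%997=98 h(14,48)=(14*31+48)%997=482 h(4,79)=(4*31+79)%997=203 -> [98, 482, 203]
  L2: h(98,482)=(98*31+482)%997=529 h(203,203)=(203*31+203)%997=514 -> [529, 514]
  L3: h(529,514)=(529*31+514)%997=961 -> [961]
  root = 961 != target 13
Candidate A produces the target root.

Answer: A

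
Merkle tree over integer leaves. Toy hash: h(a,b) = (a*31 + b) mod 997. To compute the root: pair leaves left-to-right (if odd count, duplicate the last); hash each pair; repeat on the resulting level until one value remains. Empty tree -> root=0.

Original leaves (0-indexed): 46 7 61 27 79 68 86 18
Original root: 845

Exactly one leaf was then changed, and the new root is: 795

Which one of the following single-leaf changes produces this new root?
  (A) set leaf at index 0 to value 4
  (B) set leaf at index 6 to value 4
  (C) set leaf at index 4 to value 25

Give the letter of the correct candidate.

Answer: C

Derivation:
Original leaves: [46, 7, 61, 27, 79, 68, 86, 18]
Target new root: 795
Try each candidate change and compute the resulting root:
Candidate A: set leaf[0] = 4 -> leaves = [4, 7, 61, 27, 79, 68, 86, 18]
  L0: [4, 7, 61, 27, 79, 68, 86, 18]
  L1: h(4,7)=(4*31+7)%997=131 h(61,27)=(61*31+27)%997=921 h(79,68)=(79*31+68)%997=523 h(86,18)=(86*31+18)%997=690 -> [131, 921, 523, 690]
  L2: h(131,921)=(131*31+921)%997=994 h(523,690)=(523*31+690)%997=951 -> [994, 951]
  L3: h(994,951)=(994*31+951)%997=858 -> [858]
  root = 858 != target 795
Candidate B: set leaf[6] = 4 -> leaves = [46, 7, 61, 27, 79, 68, 4, 18]
  L0: [46, 7, 61, 27, 79, 68, 4, 18]
  L1: h(46,7)=(46*31+7)%997=436 h(61,27)=(61*31+27)%997=921 h(79,68)=(79*31+68)%997=523 h(4,18)=(4*31+18)%997=142 -> [436, 921, 523, 142]
  L2: h(436,921)=(436*31+921)%997=479 h(523,142)=(523*31+142)%997=403 -> [479, 403]
  L3: h(479,403)=(479*31+403)%997=297 -> [297]
  root = 297 != target 795
Candidate C: set leaf[4] = 25 -> leaves = [46, 7, 61, 27, 25, 68, 86, 18]
  L0: [46, 7, 61, 27, 25, 68, 86, 18]
  L1: h(46,7)=(46*31+7)%997=436 h(61,27)=(61*31+27)%997=921 h(25,68)=(25*31+68)%997=843 h(86,18)=(86*31+18)%997=690 -> [436, 921, 843, 690]
  L2: h(436,921)=(436*31+921)%997=479 h(843,690)=(843*31+690)%997=901 -> [479, 901]
  L3: h(479,901)=(479*31+901)%997=795 -> [795]
  root = 795 == target 795  ** MATCH **
Candidate C produces the target root.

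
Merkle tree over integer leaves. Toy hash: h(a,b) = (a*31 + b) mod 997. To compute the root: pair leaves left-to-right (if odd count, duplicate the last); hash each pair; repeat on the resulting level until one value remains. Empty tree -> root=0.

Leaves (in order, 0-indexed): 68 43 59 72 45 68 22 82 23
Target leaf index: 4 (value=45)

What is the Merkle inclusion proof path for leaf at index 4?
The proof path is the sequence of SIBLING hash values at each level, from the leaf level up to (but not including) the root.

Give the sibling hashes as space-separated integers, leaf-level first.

Answer: 68 764 786 929

Derivation:
L0 (leaves): [68, 43, 59, 72, 45, 68, 22, 82, 23], target index=4
L1: h(68,43)=(68*31+43)%997=157 [pair 0] h(59,72)=(59*31+72)%997=904 [pair 1] h(45,68)=(45*31+68)%997=466 [pair 2] h(22,82)=(22*31+82)%997=764 [pair 3] h(23,23)=(23*31+23)%997=736 [pair 4] -> [157, 904, 466, 764, 736]
  Sibling for proof at L0: 68
L2: h(157,904)=(157*31+904)%997=786 [pair 0] h(466,764)=(466*31+764)%997=255 [pair 1] h(736,736)=(736*31+736)%997=621 [pair 2] -> [786, 255, 621]
  Sibling for proof at L1: 764
L3: h(786,255)=(786*31+255)%997=693 [pair 0] h(621,621)=(621*31+621)%997=929 [pair 1] -> [693, 929]
  Sibling for proof at L2: 786
L4: h(693,929)=(693*31+929)%997=478 [pair 0] -> [478]
  Sibling for proof at L3: 929
Root: 478
Proof path (sibling hashes from leaf to root): [68, 764, 786, 929]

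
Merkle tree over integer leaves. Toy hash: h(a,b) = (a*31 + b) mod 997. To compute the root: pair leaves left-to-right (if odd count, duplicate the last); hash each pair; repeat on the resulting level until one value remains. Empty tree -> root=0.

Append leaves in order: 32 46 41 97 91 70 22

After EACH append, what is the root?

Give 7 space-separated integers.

After append 32 (leaves=[32]):
  L0: [32]
  root=32
After append 46 (leaves=[32, 46]):
  L0: [32, 46]
  L1: h(32,46)=(32*31+46)%997=41 -> [41]
  root=41
After append 41 (leaves=[32, 46, 41]):
  L0: [32, 46, 41]
  L1: h(32,46)=(32*31+46)%997=41 h(41,41)=(41*31+41)%997=315 -> [41, 315]
  L2: h(41,315)=(41*31+315)%997=589 -> [589]
  root=589
After append 97 (leaves=[32, 46, 41, 97]):
  L0: [32, 46, 41, 97]
  L1: h(32,46)=(32*31+46)%997=41 h(41,97)=(41*31+97)%997=371 -> [41, 371]
  L2: h(41,371)=(41*31+371)%997=645 -> [645]
  root=645
After append 91 (leaves=[32, 46, 41, 97, 91]):
  L0: [32, 46, 41, 97, 91]
  L1: h(32,46)=(32*31+46)%997=41 h(41,97)=(41*31+97)%997=371 h(91,91)=(91*31+91)%997=918 -> [41, 371, 918]
  L2: h(41,371)=(41*31+371)%997=645 h(918,918)=(918*31+918)%997=463 -> [645, 463]
  L3: h(645,463)=(645*31+463)%997=518 -> [518]
  root=518
After append 70 (leaves=[32, 46, 41, 97, 91, 70]):
  L0: [32, 46, 41, 97, 91, 70]
  L1: h(32,46)=(32*31+46)%997=41 h(41,97)=(41*31+97)%997=371 h(91,70)=(91*31+70)%997=897 -> [41, 371, 897]
  L2: h(41,371)=(41*31+371)%997=645 h(897,897)=(897*31+897)%997=788 -> [645, 788]
  L3: h(645,788)=(645*31+788)%997=843 -> [843]
  root=843
After append 22 (leaves=[32, 46, 41, 97, 91, 70, 22]):
  L0: [32, 46, 41, 97, 91, 70, 22]
  L1: h(32,46)=(32*31+46)%997=41 h(41,97)=(41*31+97)%997=371 h(91,70)=(91*31+70)%997=897 h(22,22)=(22*31+22)%997=704 -> [41, 371, 897, 704]
  L2: h(41,371)=(41*31+371)%997=645 h(897,704)=(897*31+704)%997=595 -> [645, 595]
  L3: h(645,595)=(645*31+595)%997=650 -> [650]
  root=650

Answer: 32 41 589 645 518 843 650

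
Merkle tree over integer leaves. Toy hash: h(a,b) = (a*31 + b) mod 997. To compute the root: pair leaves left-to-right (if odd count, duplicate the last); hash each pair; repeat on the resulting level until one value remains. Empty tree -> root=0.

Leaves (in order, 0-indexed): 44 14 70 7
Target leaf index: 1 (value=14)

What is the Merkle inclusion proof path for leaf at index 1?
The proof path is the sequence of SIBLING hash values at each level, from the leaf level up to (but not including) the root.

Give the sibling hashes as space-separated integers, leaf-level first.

L0 (leaves): [44, 14, 70, 7], target index=1
L1: h(44,14)=(44*31+14)%997=381 [pair 0] h(70,7)=(70*31+7)%997=183 [pair 1] -> [381, 183]
  Sibling for proof at L0: 44
L2: h(381,183)=(381*31+183)%997=30 [pair 0] -> [30]
  Sibling for proof at L1: 183
Root: 30
Proof path (sibling hashes from leaf to root): [44, 183]

Answer: 44 183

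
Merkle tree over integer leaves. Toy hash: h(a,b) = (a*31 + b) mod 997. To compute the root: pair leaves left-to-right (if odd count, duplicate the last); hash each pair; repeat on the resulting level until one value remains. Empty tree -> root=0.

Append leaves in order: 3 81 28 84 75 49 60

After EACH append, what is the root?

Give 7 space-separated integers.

After append 3 (leaves=[3]):
  L0: [3]
  root=3
After append 81 (leaves=[3, 81]):
  L0: [3, 81]
  L1: h(3,81)=(3*31+81)%997=174 -> [174]
  root=174
After append 28 (leaves=[3, 81, 28]):
  L0: [3, 81, 28]
  L1: h(3,81)=(3*31+81)%997=174 h(28,28)=(28*31+28)%997=896 -> [174, 896]
  L2: h(174,896)=(174*31+896)%997=308 -> [308]
  root=308
After append 84 (leaves=[3, 81, 28, 84]):
  L0: [3, 81, 28, 84]
  L1: h(3,81)=(3*31+81)%997=174 h(28,84)=(28*31+84)%997=952 -> [174, 952]
  L2: h(174,952)=(174*31+952)%997=364 -> [364]
  root=364
After append 75 (leaves=[3, 81, 28, 84, 75]):
  L0: [3, 81, 28, 84, 75]
  L1: h(3,81)=(3*31+81)%997=174 h(28,84)=(28*31+84)%997=952 h(75,75)=(75*31+75)%997=406 -> [174, 952, 406]
  L2: h(174,952)=(174*31+952)%997=364 h(406,406)=(406*31+406)%997=31 -> [364, 31]
  L3: h(364,31)=(364*31+31)%997=348 -> [348]
  root=348
After append 49 (leaves=[3, 81, 28, 84, 75, 49]):
  L0: [3, 81, 28, 84, 75, 49]
  L1: h(3,81)=(3*31+81)%997=174 h(28,84)=(28*31+84)%997=952 h(75,49)=(75*31+49)%997=380 -> [174, 952, 380]
  L2: h(174,952)=(174*31+952)%997=364 h(380,380)=(380*31+380)%997=196 -> [364, 196]
  L3: h(364,196)=(364*31+196)%997=513 -> [513]
  root=513
After append 60 (leaves=[3, 81, 28, 84, 75, 49, 60]):
  L0: [3, 81, 28, 84, 75, 49, 60]
  L1: h(3,81)=(3*31+81)%997=174 h(28,84)=(28*31+84)%997=952 h(75,49)=(75*31+49)%997=380 h(60,60)=(60*31+60)%997=923 -> [174, 952, 380, 923]
  L2: h(174,952)=(174*31+952)%997=364 h(380,923)=(380*31+923)%997=739 -> [364, 739]
  L3: h(364,739)=(364*31+739)%997=59 -> [59]
  root=59

Answer: 3 174 308 364 348 513 59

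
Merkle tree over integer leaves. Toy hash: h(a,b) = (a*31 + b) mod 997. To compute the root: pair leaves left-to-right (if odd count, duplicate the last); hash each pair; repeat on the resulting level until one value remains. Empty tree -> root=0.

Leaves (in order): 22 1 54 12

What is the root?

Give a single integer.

L0: [22, 1, 54, 12]
L1: h(22,1)=(22*31+1)%997=683 h(54,12)=(54*31+12)%997=689 -> [683, 689]
L2: h(683,689)=(683*31+689)%997=925 -> [925]

Answer: 925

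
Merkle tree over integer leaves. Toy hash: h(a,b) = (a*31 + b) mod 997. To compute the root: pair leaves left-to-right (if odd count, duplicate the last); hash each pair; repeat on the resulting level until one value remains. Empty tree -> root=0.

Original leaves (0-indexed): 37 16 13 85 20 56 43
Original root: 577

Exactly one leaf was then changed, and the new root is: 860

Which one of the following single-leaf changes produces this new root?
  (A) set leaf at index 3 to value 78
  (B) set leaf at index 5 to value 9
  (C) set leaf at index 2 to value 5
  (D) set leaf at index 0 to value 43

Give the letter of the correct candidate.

Answer: D

Derivation:
Original leaves: [37, 16, 13, 85, 20, 56, 43]
Target new root: 860
Try each candidate change and compute the resulting root:
Candidate A: set leaf[3] = 78 -> leaves = [37, 16, 13, 78, 20, 56, 43]
  L0: [37, 16, 13, 78, 20, 56, 43]
  L1: h(37,16)=(37*31+16)%997=166 h(13,78)=(13*31+78)%997=481 h(20,56)=(20*31+56)%997=676 h(43,43)=(43*31+43)%997=379 -> [166, 481, 676, 379]
  L2: h(166,481)=(166*31+481)%997=642 h(676,379)=(676*31+379)%997=398 -> [642, 398]
  L3: h(642,398)=(642*31+398)%997=360 -> [360]
  root = 360 != target 860
Candidate B: set leaf[5] = 9 -> leaves = [37, 16, 13, 85, 20, 9, 43]
  L0: [37, 16, 13, 85, 20, 9, 43]
  L1: h(37,16)=(37*31+16)%997=166 h(13,85)=(13*31+85)%997=488 h(20,9)=(20*31+9)%997=629 h(43,43)=(43*31+43)%997=379 -> [166, 488, 629, 379]
  L2: h(166,488)=(166*31+488)%997=649 h(629,379)=(629*31+379)%997=935 -> [649, 935]
  L3: h(649,935)=(649*31+935)%997=117 -> [117]
  root = 117 != target 860
Candidate C: set leaf[2] = 5 -> leaves = [37, 16, 5, 85, 20, 56, 43]
  L0: [37, 16, 5, 85, 20, 56, 43]
  L1: h(37,16)=(37*31+16)%997=166 h(5,85)=(5*31+85)%997=240 h(20,56)=(20*31+56)%997=676 h(43,43)=(43*31+43)%997=379 -> [166, 240, 676, 379]
  L2: h(166,240)=(166*31+240)%997=401 h(676,379)=(676*31+379)%997=398 -> [401, 398]
  L3: h(401,398)=(401*31+398)%997=865 -> [865]
  root = 865 != target 860
Candidate D: set leaf[0] = 43 -> leaves = [43, 16, 13, 85, 20, 56, 43]
  L0: [43, 16, 13, 85, 20, 56, 43]
  L1: h(43,16)=(43*31+16)%997=352 h(13,85)=(13*31+85)%997=488 h(20,56)=(20*31+56)%997=676 h(43,43)=(43*31+43)%997=379 -> [352, 488, 676, 379]
  L2: h(352,488)=(352*31+488)%997=433 h(676,379)=(676*31+379)%997=398 -> [433, 398]
  L3: h(433,398)=(433*31+398)%997=860 -> [860]
  root = 860 == target 860  ** MATCH **
Candidate D produces the target root.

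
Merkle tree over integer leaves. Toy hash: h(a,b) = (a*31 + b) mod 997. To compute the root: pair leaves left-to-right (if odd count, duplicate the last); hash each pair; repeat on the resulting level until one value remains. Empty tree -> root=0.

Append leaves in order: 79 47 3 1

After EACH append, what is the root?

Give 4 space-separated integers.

After append 79 (leaves=[79]):
  L0: [79]
  root=79
After append 47 (leaves=[79, 47]):
  L0: [79, 47]
  L1: h(79,47)=(79*31+47)%997=502 -> [502]
  root=502
After append 3 (leaves=[79, 47, 3]):
  L0: [79, 47, 3]
  L1: h(79,47)=(79*31+47)%997=502 h(3,3)=(3*31+3)%997=96 -> [502, 96]
  L2: h(502,96)=(502*31+96)%997=703 -> [703]
  root=703
After append 1 (leaves=[79, 47, 3, 1]):
  L0: [79, 47, 3, 1]
  L1: h(79,47)=(79*31+47)%997=502 h(3,1)=(3*31+1)%997=94 -> [502, 94]
  L2: h(502,94)=(502*31+94)%997=701 -> [701]
  root=701

Answer: 79 502 703 701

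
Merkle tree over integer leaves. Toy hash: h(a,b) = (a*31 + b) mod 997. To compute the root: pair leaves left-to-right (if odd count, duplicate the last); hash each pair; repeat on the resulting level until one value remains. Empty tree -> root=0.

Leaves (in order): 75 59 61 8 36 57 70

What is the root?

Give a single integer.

L0: [75, 59, 61, 8, 36, 57, 70]
L1: h(75,59)=(75*31+59)%997=390 h(61,8)=(61*31+8)%997=902 h(36,57)=(36*31+57)%997=176 h(70,70)=(70*31+70)%997=246 -> [390, 902, 176, 246]
L2: h(390,902)=(390*31+902)%997=31 h(176,246)=(176*31+246)%997=717 -> [31, 717]
L3: h(31,717)=(31*31+717)%997=681 -> [681]

Answer: 681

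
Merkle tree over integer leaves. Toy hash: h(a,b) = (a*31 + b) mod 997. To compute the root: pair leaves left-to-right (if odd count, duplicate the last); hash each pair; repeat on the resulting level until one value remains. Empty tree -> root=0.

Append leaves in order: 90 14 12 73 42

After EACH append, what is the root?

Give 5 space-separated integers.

After append 90 (leaves=[90]):
  L0: [90]
  root=90
After append 14 (leaves=[90, 14]):
  L0: [90, 14]
  L1: h(90,14)=(90*31+14)%997=810 -> [810]
  root=810
After append 12 (leaves=[90, 14, 12]):
  L0: [90, 14, 12]
  L1: h(90,14)=(90*31+14)%997=810 h(12,12)=(12*31+12)%997=384 -> [810, 384]
  L2: h(810,384)=(810*31+384)%997=569 -> [569]
  root=569
After append 73 (leaves=[90, 14, 12, 73]):
  L0: [90, 14, 12, 73]
  L1: h(90,14)=(90*31+14)%997=810 h(12,73)=(12*31+73)%997=445 -> [810, 445]
  L2: h(810,445)=(810*31+445)%997=630 -> [630]
  root=630
After append 42 (leaves=[90, 14, 12, 73, 42]):
  L0: [90, 14, 12, 73, 42]
  L1: h(90,14)=(90*31+14)%997=810 h(12,73)=(12*31+73)%997=445 h(42,42)=(42*31+42)%997=347 -> [810, 445, 347]
  L2: h(810,445)=(810*31+445)%997=630 h(347,347)=(347*31+347)%997=137 -> [630, 137]
  L3: h(630,137)=(630*31+137)%997=724 -> [724]
  root=724

Answer: 90 810 569 630 724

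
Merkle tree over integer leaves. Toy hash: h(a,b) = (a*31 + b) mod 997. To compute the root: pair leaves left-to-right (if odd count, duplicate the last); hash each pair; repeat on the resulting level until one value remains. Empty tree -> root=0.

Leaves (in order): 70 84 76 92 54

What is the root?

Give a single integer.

L0: [70, 84, 76, 92, 54]
L1: h(70,84)=(70*31+84)%997=260 h(76,92)=(76*31+92)%997=454 h(54,54)=(54*31+54)%997=731 -> [260, 454, 731]
L2: h(260,454)=(260*31+454)%997=538 h(731,731)=(731*31+731)%997=461 -> [538, 461]
L3: h(538,461)=(538*31+461)%997=190 -> [190]

Answer: 190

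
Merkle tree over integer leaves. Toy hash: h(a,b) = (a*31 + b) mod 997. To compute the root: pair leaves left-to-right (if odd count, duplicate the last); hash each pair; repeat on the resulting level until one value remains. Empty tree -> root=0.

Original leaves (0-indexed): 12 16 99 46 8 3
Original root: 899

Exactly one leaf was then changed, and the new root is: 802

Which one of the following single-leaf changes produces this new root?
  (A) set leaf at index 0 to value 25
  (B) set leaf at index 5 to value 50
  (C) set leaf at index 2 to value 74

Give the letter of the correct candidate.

Original leaves: [12, 16, 99, 46, 8, 3]
Target new root: 802
Try each candidate change and compute the resulting root:
Candidate A: set leaf[0] = 25 -> leaves = [25, 16, 99, 46, 8, 3]
  L0: [25, 16, 99, 46, 8, 3]
  L1: h(25,16)=(25*31+16)%997=791 h(99,46)=(99*31+46)%997=124 h(8,3)=(8*31+3)%997=251 -> [791, 124, 251]
  L2: h(791,124)=(791*31+124)%997=717 h(251,251)=(251*31+251)%997=56 -> [717, 56]
  L3: h(717,56)=(717*31+56)%997=349 -> [349]
  root = 349 != target 802
Candidate B: set leaf[5] = 50 -> leaves = [12, 16, 99, 46, 8, 50]
  L0: [12, 16, 99, 46, 8, 50]
  L1: h(12,16)=(12*31+16)%997=388 h(99,46)=(99*31+46)%997=124 h(8,50)=(8*31+50)%997=298 -> [388, 124, 298]
  L2: h(388,124)=(388*31+124)%997=188 h(298,298)=(298*31+298)%997=563 -> [188, 563]
  L3: h(188,563)=(188*31+563)%997=409 -> [409]
  root = 409 != target 802
Candidate C: set leaf[2] = 74 -> leaves = [12, 16, 74, 46, 8, 3]
  L0: [12, 16, 74, 46, 8, 3]
  L1: h(12,16)=(12*31+16)%997=388 h(74,46)=(74*31+46)%997=346 h(8,3)=(8*31+3)%997=251 -> [388, 346, 251]
  L2: h(388,346)=(388*31+346)%997=410 h(251,251)=(251*31+251)%997=56 -> [410, 56]
  L3: h(410,56)=(410*31+56)%997=802 -> [802]
  root = 802 == target 802  ** MATCH **
Candidate C produces the target root.

Answer: C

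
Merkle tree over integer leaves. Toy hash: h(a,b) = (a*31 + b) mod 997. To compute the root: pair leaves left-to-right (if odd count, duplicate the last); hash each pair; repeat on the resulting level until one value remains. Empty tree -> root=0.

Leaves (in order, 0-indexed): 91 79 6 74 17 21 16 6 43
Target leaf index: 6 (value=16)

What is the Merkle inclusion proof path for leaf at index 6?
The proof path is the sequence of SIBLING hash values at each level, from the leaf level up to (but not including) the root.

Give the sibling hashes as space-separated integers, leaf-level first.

L0 (leaves): [91, 79, 6, 74, 17, 21, 16, 6, 43], target index=6
L1: h(91,79)=(91*31+79)%997=906 [pair 0] h(6,74)=(6*31+74)%997=260 [pair 1] h(17,21)=(17*31+21)%997=548 [pair 2] h(16,6)=(16*31+6)%997=502 [pair 3] h(43,43)=(43*31+43)%997=379 [pair 4] -> [906, 260, 548, 502, 379]
  Sibling for proof at L0: 6
L2: h(906,260)=(906*31+260)%997=430 [pair 0] h(548,502)=(548*31+502)%997=541 [pair 1] h(379,379)=(379*31+379)%997=164 [pair 2] -> [430, 541, 164]
  Sibling for proof at L1: 548
L3: h(430,541)=(430*31+541)%997=910 [pair 0] h(164,164)=(164*31+164)%997=263 [pair 1] -> [910, 263]
  Sibling for proof at L2: 430
L4: h(910,263)=(910*31+263)%997=557 [pair 0] -> [557]
  Sibling for proof at L3: 263
Root: 557
Proof path (sibling hashes from leaf to root): [6, 548, 430, 263]

Answer: 6 548 430 263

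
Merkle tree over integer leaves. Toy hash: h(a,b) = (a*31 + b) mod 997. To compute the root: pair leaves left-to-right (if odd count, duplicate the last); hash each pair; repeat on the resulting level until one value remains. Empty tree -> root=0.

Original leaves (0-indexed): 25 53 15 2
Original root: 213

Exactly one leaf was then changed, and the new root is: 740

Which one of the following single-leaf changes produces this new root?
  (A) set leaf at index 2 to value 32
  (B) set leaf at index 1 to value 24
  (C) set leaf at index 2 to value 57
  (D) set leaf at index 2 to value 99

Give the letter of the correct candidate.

Answer: A

Derivation:
Original leaves: [25, 53, 15, 2]
Target new root: 740
Try each candidate change and compute the resulting root:
Candidate A: set leaf[2] = 32 -> leaves = [25, 53, 32, 2]
  L0: [25, 53, 32, 2]
  L1: h(25,53)=(25*31+53)%997=828 h(32,2)=(32*31+2)%997=994 -> [828, 994]
  L2: h(828,994)=(828*31+994)%997=740 -> [740]
  root = 740 == target 740  ** MATCH **
Candidate B: set leaf[1] = 24 -> leaves = [25, 24, 15, 2]
  L0: [25, 24, 15, 2]
  L1: h(25,24)=(25*31+24)%997=799 h(15,2)=(15*31+2)%997=467 -> [799, 467]
  L2: h(799,467)=(799*31+467)%997=311 -> [311]
  root = 311 != target 740
Candidate C: set leaf[2] = 57 -> leaves = [25, 53, 57, 2]
  L0: [25, 53, 57, 2]
  L1: h(25,53)=(25*31+53)%997=828 h(57,2)=(57*31+2)%997=772 -> [828, 772]
  L2: h(828,772)=(828*31+772)%997=518 -> [518]
  root = 518 != target 740
Candidate D: set leaf[2] = 99 -> leaves = [25, 53, 99, 2]
  L0: [25, 53, 99, 2]
  L1: h(25,53)=(25*31+53)%997=828 h(99,2)=(99*31+2)%997=80 -> [828, 80]
  L2: h(828,80)=(828*31+80)%997=823 -> [823]
  root = 823 != target 740
Candidate A produces the target root.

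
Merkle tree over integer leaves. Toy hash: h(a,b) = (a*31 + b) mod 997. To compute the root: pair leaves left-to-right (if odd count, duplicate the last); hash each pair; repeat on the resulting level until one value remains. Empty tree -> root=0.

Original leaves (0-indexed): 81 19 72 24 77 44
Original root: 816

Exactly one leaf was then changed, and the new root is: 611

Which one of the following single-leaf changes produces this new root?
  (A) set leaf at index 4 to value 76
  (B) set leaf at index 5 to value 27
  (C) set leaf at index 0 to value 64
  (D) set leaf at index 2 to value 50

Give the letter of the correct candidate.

Original leaves: [81, 19, 72, 24, 77, 44]
Target new root: 611
Try each candidate change and compute the resulting root:
Candidate A: set leaf[4] = 76 -> leaves = [81, 19, 72, 24, 76, 44]
  L0: [81, 19, 72, 24, 76, 44]
  L1: h(81,19)=(81*31+19)%997=536 h(72,24)=(72*31+24)%997=262 h(76,44)=(76*31+44)%997=406 -> [536, 262, 406]
  L2: h(536,262)=(536*31+262)%997=926 h(406,406)=(406*31+406)%997=31 -> [926, 31]
  L3: h(926,31)=(926*31+31)%997=821 -> [821]
  root = 821 != target 611
Candidate B: set leaf[5] = 27 -> leaves = [81, 19, 72, 24, 77, 27]
  L0: [81, 19, 72, 24, 77, 27]
  L1: h(81,19)=(81*31+19)%997=536 h(72,24)=(72*31+24)%997=262 h(77,27)=(77*31+27)%997=420 -> [536, 262, 420]
  L2: h(536,262)=(536*31+262)%997=926 h(420,420)=(420*31+420)%997=479 -> [926, 479]
  L3: h(926,479)=(926*31+479)%997=272 -> [272]
  root = 272 != target 611
Candidate C: set leaf[0] = 64 -> leaves = [64, 19, 72, 24, 77, 44]
  L0: [64, 19, 72, 24, 77, 44]
  L1: h(64,19)=(64*31+19)%997=9 h(72,24)=(72*31+24)%997=262 h(77,44)=(77*31+44)%997=437 -> [9, 262, 437]
  L2: h(9,262)=(9*31+262)%997=541 h(437,437)=(437*31+437)%997=26 -> [541, 26]
  L3: h(541,26)=(541*31+26)%997=845 -> [845]
  root = 845 != target 611
Candidate D: set leaf[2] = 50 -> leaves = [81, 19, 50, 24, 77, 44]
  L0: [81, 19, 50, 24, 77, 44]
  L1: h(81,19)=(81*31+19)%997=536 h(50,24)=(50*31+24)%997=577 h(77,44)=(77*31+44)%997=437 -> [536, 577, 437]
  L2: h(536,577)=(536*31+577)%997=244 h(437,437)=(437*31+437)%997=26 -> [244, 26]
  L3: h(244,26)=(244*31+26)%997=611 -> [611]
  root = 611 == target 611  ** MATCH **
Candidate D produces the target root.

Answer: D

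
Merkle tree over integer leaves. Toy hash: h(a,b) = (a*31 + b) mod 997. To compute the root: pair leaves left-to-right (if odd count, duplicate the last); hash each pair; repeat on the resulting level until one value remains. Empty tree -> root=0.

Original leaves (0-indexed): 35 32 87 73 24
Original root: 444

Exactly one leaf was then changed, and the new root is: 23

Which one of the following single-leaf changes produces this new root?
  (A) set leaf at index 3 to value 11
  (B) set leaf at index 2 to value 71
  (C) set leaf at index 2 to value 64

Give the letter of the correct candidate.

Answer: B

Derivation:
Original leaves: [35, 32, 87, 73, 24]
Target new root: 23
Try each candidate change and compute the resulting root:
Candidate A: set leaf[3] = 11 -> leaves = [35, 32, 87, 11, 24]
  L0: [35, 32, 87, 11, 24]
  L1: h(35,32)=(35*31+32)%997=120 h(87,11)=(87*31+11)%997=714 h(24,24)=(24*31+24)%997=768 -> [120, 714, 768]
  L2: h(120,714)=(120*31+714)%997=446 h(768,768)=(768*31+768)%997=648 -> [446, 648]
  L3: h(446,648)=(446*31+648)%997=516 -> [516]
  root = 516 != target 23
Candidate B: set leaf[2] = 71 -> leaves = [35, 32, 71, 73, 24]
  L0: [35, 32, 71, 73, 24]
  L1: h(35,32)=(35*31+32)%997=120 h(71,73)=(71*31+73)%997=280 h(24,24)=(24*31+24)%997=768 -> [120, 280, 768]
  L2: h(120,280)=(120*31+280)%997=12 h(768,768)=(768*31+768)%997=648 -> [12, 648]
  L3: h(12,648)=(12*31+648)%997=23 -> [23]
  root = 23 == target 23  ** MATCH **
Candidate C: set leaf[2] = 64 -> leaves = [35, 32, 64, 73, 24]
  L0: [35, 32, 64, 73, 24]
  L1: h(35,32)=(35*31+32)%997=120 h(64,73)=(64*31+73)%997=63 h(24,24)=(24*31+24)%997=768 -> [120, 63, 768]
  L2: h(120,63)=(120*31+63)%997=792 h(768,768)=(768*31+768)%997=648 -> [792, 648]
  L3: h(792,648)=(792*31+648)%997=275 -> [275]
  root = 275 != target 23
Candidate B produces the target root.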